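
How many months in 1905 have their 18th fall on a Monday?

Check the 18th of each month of 1905: Jan 18: Wed, Feb 18: Sat, Mar 18: Sat, Apr 18: Tue, May 18: Thu, Jun 18: Sun, Jul 18: Tue, Aug 18: Fri, Sep 18: Mon, Oct 18: Wed, Nov 18: Sat, Dec 18: Mon.
Monday occurs in September, December — 2 months.

2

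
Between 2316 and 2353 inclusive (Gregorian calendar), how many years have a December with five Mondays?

December has 31 days; it has five Mondays when Monday falls among the first (month-length − 28) days — i.e. when December 1 is one of Monday/Sunday/Saturday.
December 1 by year: 2316:Fri 2317:Sat✓ 2318:Sun✓ 2319:Mon✓ 2320:Wed 2321:Thu 2322:Fri 2323:Sat✓ 2324:Mon✓ 2325:Tue 2326:Wed 2327:Thu 2328:Sat✓ 2329:Sun✓ 2330:Mon✓ …(8 more)… 2339:Fri 2340:Sun✓ 2341:Mon✓ 2342:Tue 2343:Wed 2344:Fri 2345:Sat✓ 2346:Sun✓ 2347:Mon✓ 2348:Wed 2349:Thu 2350:Fri 2351:Sat✓ 2352:Mon✓ 2353:Tue
Years with five Mondays: 2317, 2318, 2319, 2323, 2324, 2328, 2329, 2330, 2334, 2335, 2340, 2341, 2345, 2346, 2347, 2351, 2352 → 17.

17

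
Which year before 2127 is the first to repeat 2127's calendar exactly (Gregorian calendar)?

Two years share a calendar iff Jan 1 falls on the same weekday and both are leap or both are common. 2127: Jan 1 is Wednesday, common year.
2126: Jan 1 Tuesday, common
2125: Jan 1 Monday, common
2124: Jan 1 Saturday, leap
2123: Jan 1 Friday, common
2122: Jan 1 Thursday, common
2121: Jan 1 Wednesday, common
2121 matches on both conditions.

2121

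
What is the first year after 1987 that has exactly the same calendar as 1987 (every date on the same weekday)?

1998

Two years share a calendar iff Jan 1 falls on the same weekday and both are leap or both are common. 1987: Jan 1 is Thursday, common year.
1988: Jan 1 Friday, leap
1989: Jan 1 Sunday, common
1990: Jan 1 Monday, common
1991: Jan 1 Tuesday, common
1992: Jan 1 Wednesday, leap
1993: Jan 1 Friday, common
1994: Jan 1 Saturday, common
1995: Jan 1 Sunday, common
1996: Jan 1 Monday, leap
1997: Jan 1 Wednesday, common
1998: Jan 1 Thursday, common
1998 matches on both conditions.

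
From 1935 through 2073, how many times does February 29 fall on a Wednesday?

5

Leap years in 1935–2073: 35 of them.
Feb 29 weekday advances by 5 (mod 7) from one leap year to the next four years later (or differs when a century non-leap intervenes).
Leap-day weekdays: 1936:Sat 1940:Thu 1944:Tue 1948:Sun 1952:Fri 1956:Wed✓ 1960:Mon 1964:Sat 1968:Thu 1972:Tue 1976:Sun 1980:Fri 1984:Wed✓ …(9 more)… 2024:Thu 2028:Tue 2032:Sun 2036:Fri 2040:Wed✓ 2044:Mon 2048:Sat 2052:Thu 2056:Tue 2060:Sun 2064:Fri 2068:Wed✓ 2072:Mon
Wednesday: 1956, 1984, 2012, 2040, 2068 → 5.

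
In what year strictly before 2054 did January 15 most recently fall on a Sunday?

2051

From one year to the next, a fixed date's weekday advances by 1, or by 2 when a Feb 29 lies between the two dates.
2054: January 15 is Thursday.
2053: Wednesday (−1)
2052: Monday (−2)
2051: Sunday (−1)
January 15 falls on a Sunday in 2051.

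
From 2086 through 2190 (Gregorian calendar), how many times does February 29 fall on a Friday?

5

Leap years in 2086–2190: 25 of them.
Feb 29 weekday advances by 5 (mod 7) from one leap year to the next four years later (or differs when a century non-leap intervenes).
Leap-day weekdays: 2088:Sun 2092:Fri✓ 2096:Wed 2104:Fri✓ 2108:Wed 2112:Mon 2116:Sat 2120:Thu 2124:Tue 2128:Sun 2132:Fri✓ 2136:Wed 2140:Mon 2144:Sat 2148:Thu 2152:Tue 2156:Sun 2160:Fri✓ 2164:Wed 2168:Mon 2172:Sat 2176:Thu 2180:Tue 2184:Sun 2188:Fri✓
Friday: 2092, 2104, 2132, 2160, 2188 → 5.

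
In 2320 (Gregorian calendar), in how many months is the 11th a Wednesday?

Check the 11th of each month of 2320: Jan 11: Sun, Feb 11: Wed, Mar 11: Thu, Apr 11: Sun, May 11: Tue, Jun 11: Fri, Jul 11: Sun, Aug 11: Wed, Sep 11: Sat, Oct 11: Mon, Nov 11: Thu, Dec 11: Sat.
Wednesday occurs in February, August — 2 months.

2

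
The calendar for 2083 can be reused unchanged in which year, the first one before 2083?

Two years share a calendar iff Jan 1 falls on the same weekday and both are leap or both are common. 2083: Jan 1 is Friday, common year.
2082: Jan 1 Thursday, common
2081: Jan 1 Wednesday, common
2080: Jan 1 Monday, leap
2079: Jan 1 Sunday, common
2078: Jan 1 Saturday, common
2077: Jan 1 Friday, common
2077 matches on both conditions.

2077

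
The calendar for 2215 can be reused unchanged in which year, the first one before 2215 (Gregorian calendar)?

Two years share a calendar iff Jan 1 falls on the same weekday and both are leap or both are common. 2215: Jan 1 is Sunday, common year.
2214: Jan 1 Saturday, common
2213: Jan 1 Friday, common
2212: Jan 1 Wednesday, leap
2211: Jan 1 Tuesday, common
2210: Jan 1 Monday, common
2209: Jan 1 Sunday, common
2209 matches on both conditions.

2209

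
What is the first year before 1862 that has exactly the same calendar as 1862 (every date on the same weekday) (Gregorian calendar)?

Two years share a calendar iff Jan 1 falls on the same weekday and both are leap or both are common. 1862: Jan 1 is Wednesday, common year.
1861: Jan 1 Tuesday, common
1860: Jan 1 Sunday, leap
1859: Jan 1 Saturday, common
1858: Jan 1 Friday, common
1857: Jan 1 Thursday, common
1856: Jan 1 Tuesday, leap
1855: Jan 1 Monday, common
1854: Jan 1 Sunday, common
1853: Jan 1 Saturday, common
1852: Jan 1 Thursday, leap
1851: Jan 1 Wednesday, common
1851 matches on both conditions.

1851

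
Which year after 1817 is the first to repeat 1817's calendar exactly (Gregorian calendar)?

Two years share a calendar iff Jan 1 falls on the same weekday and both are leap or both are common. 1817: Jan 1 is Wednesday, common year.
1818: Jan 1 Thursday, common
1819: Jan 1 Friday, common
1820: Jan 1 Saturday, leap
1821: Jan 1 Monday, common
1822: Jan 1 Tuesday, common
1823: Jan 1 Wednesday, common
1823 matches on both conditions.

1823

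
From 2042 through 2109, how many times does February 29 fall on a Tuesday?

2

Leap years in 2042–2109: 16 of them.
Feb 29 weekday advances by 5 (mod 7) from one leap year to the next four years later (or differs when a century non-leap intervenes).
Leap-day weekdays: 2044:Mon 2048:Sat 2052:Thu 2056:Tue✓ 2060:Sun 2064:Fri 2068:Wed 2072:Mon 2076:Sat 2080:Thu 2084:Tue✓ 2088:Sun 2092:Fri 2096:Wed 2104:Fri 2108:Wed
Tuesday: 2056, 2084 → 2.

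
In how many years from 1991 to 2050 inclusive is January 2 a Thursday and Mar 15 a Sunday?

Check each year's weekday for January 2 and Mar 15:
  1991: Wed/Fri  1992: Thu/Sun ✓  1993: Sat/Mon  1994: Sun/Tue  1995: Mon/Wed  1996: Tue/Fri  1997: Thu/Sat  1998: Fri/Sun  1999: Sat/Mon  2000: Sun/Wed  2001: Tue/Thu  2002: Wed/Fri  2003: Thu/Sat  2004: Fri/Mon  …(32 more)…  2037: Fri/Sun  2038: Sat/Mon  2039: Sun/Tue  2040: Mon/Thu  2041: Wed/Fri  2042: Thu/Sat  2043: Fri/Sun  2044: Sat/Tue  2045: Mon/Wed  2046: Tue/Thu  2047: Wed/Fri  2048: Thu/Sun ✓  2049: Sat/Mon  2050: Sun/Tue
Both conditions hold in: 1992, 2020, 2048 — 3.

3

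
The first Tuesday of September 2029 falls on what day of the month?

4

September 1, 2029 is a Saturday, so the first Tuesday is the 4th.
The first Tuesday is 4 + 0 = 4.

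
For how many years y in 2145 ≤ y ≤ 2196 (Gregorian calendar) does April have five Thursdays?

April has 30 days; it has five Thursdays when Thursday falls among the first (month-length − 28) days — i.e. when April 1 is one of Thursday/Wednesday.
April 1 by year: 2145:Thu✓ 2146:Fri 2147:Sat 2148:Mon 2149:Tue 2150:Wed✓ 2151:Thu✓ 2152:Sat 2153:Sun 2154:Mon 2155:Tue 2156:Thu✓ 2157:Fri 2158:Sat 2159:Sun …(22 more)… 2182:Mon 2183:Tue 2184:Thu✓ 2185:Fri 2186:Sat 2187:Sun 2188:Tue 2189:Wed✓ 2190:Thu✓ 2191:Fri 2192:Sun 2193:Mon 2194:Tue 2195:Wed✓ 2196:Fri
Years with five Thursdays: 2145, 2150, 2151, 2156, 2161, 2162, 2167, 2172, 2173, 2178, 2179, 2184, 2189, 2190, 2195 → 15.

15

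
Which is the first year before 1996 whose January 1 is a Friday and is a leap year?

1988

Jan 1 advances by 2 weekdays after a leap year and by 1 after a common year.
1996: Jan 1 is Monday (leap).
1995: Sunday
1994: Saturday
1993: Friday
1992: Wednesday (leap)
1991: Tuesday
1990: Monday
1989: Sunday
1988: Friday (leap)
1988 begins on a Friday and is a leap year.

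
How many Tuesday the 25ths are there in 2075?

1

Check the 25th of each month of 2075: Jan 25: Fri, Feb 25: Mon, Mar 25: Mon, Apr 25: Thu, May 25: Sat, Jun 25: Tue, Jul 25: Thu, Aug 25: Sun, Sep 25: Wed, Oct 25: Fri, Nov 25: Mon, Dec 25: Wed.
Tuesday occurs in June — 1 month.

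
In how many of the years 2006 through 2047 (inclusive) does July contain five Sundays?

July has 31 days; it has five Sundays when Sunday falls among the first (month-length − 28) days — i.e. when July 1 is one of Sunday/Saturday/Friday.
July 1 by year: 2006:Sat✓ 2007:Sun✓ 2008:Tue 2009:Wed 2010:Thu 2011:Fri✓ 2012:Sun✓ 2013:Mon 2014:Tue 2015:Wed 2016:Fri✓ 2017:Sat✓ 2018:Sun✓ 2019:Mon 2020:Wed …(12 more)… 2033:Fri✓ 2034:Sat✓ 2035:Sun✓ 2036:Tue 2037:Wed 2038:Thu 2039:Fri✓ 2040:Sun✓ 2041:Mon 2042:Tue 2043:Wed 2044:Fri✓ 2045:Sat✓ 2046:Sun✓ 2047:Mon
Years with five Sundays: 2006, 2007, 2011, 2012, 2016, 2017, 2018, 2022, 2023, 2028, 2029, 2033, 2034, 2035, 2039, 2040, 2044, 2045, 2046 → 19.

19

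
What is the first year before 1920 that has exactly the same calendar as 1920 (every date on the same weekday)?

Two years share a calendar iff Jan 1 falls on the same weekday and both are leap or both are common. 1920: Jan 1 is Thursday, leap year.
1919: Jan 1 Wednesday, common
1918: Jan 1 Tuesday, common
1917: Jan 1 Monday, common
1916: Jan 1 Saturday, leap
1915: Jan 1 Friday, common
1914: Jan 1 Thursday, common
1913: Jan 1 Wednesday, common
1912: Jan 1 Monday, leap
1911: Jan 1 Sunday, common
1910: Jan 1 Saturday, common
1909: Jan 1 Friday, common
1908: Jan 1 Wednesday, leap
1907: Jan 1 Tuesday, common
1906: Jan 1 Monday, common
1905: Jan 1 Sunday, common
1904: Jan 1 Friday, leap
1903: Jan 1 Thursday, common
1902: Jan 1 Wednesday, common
1901: Jan 1 Tuesday, common
1900: Jan 1 Monday, common
1899: Jan 1 Sunday, common
1898: Jan 1 Saturday, common
1897: Jan 1 Friday, common
1896: Jan 1 Wednesday, leap
1895: Jan 1 Tuesday, common
1894: Jan 1 Monday, common
1893: Jan 1 Sunday, common
1892: Jan 1 Friday, leap
1891: Jan 1 Thursday, common
1890: Jan 1 Wednesday, common
1889: Jan 1 Tuesday, common
1888: Jan 1 Sunday, leap
1887: Jan 1 Saturday, common
1886: Jan 1 Friday, common
1885: Jan 1 Thursday, common
1884: Jan 1 Tuesday, leap
1883: Jan 1 Monday, common
1882: Jan 1 Sunday, common
1881: Jan 1 Saturday, common
1880: Jan 1 Thursday, leap
1880 matches on both conditions.

1880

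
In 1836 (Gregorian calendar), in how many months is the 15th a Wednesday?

Check the 15th of each month of 1836: Jan 15: Fri, Feb 15: Mon, Mar 15: Tue, Apr 15: Fri, May 15: Sun, Jun 15: Wed, Jul 15: Fri, Aug 15: Mon, Sep 15: Thu, Oct 15: Sat, Nov 15: Tue, Dec 15: Thu.
Wednesday occurs in June — 1 month.

1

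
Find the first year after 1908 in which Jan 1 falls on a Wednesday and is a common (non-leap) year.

Jan 1 advances by 2 weekdays after a leap year and by 1 after a common year.
1908: Jan 1 is Wednesday (leap).
1909: Friday
1910: Saturday
1911: Sunday
1912: Monday (leap)
1913: Wednesday
1913 begins on a Wednesday and is a common year.

1913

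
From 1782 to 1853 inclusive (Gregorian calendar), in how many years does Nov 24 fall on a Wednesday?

10

Track Nov 24's weekday year by year (advancing +1, or +2 across a Feb 29):
  1782: Sun  1783: Mon (+1)  1784: Wed (+2) ✓  1785: Thu (+1)  1786: Fri (+1)
  1787: Sat (+1)  1788: Mon (+2)  1789: Tue (+1)  1790: Wed (+1) ✓  1791: Thu (+1)
  1792: Sat (+2)  1793: Sun (+1)  1794: Mon (+1)  1795: Tue (+1)  … (44 more years) …
  1840: Tue (+2)  1841: Wed (+1) ✓  1842: Thu (+1)  1843: Fri (+1)  1844: Sun (+2)
  1845: Mon (+1)  1846: Tue (+1)  1847: Wed (+1) ✓  1848: Fri (+2)  1849: Sat (+1)
  1850: Sun (+1)  1851: Mon (+1)  1852: Wed (+2) ✓  1853: Thu (+1)
Wednesday years: 1784, 1790, 1802, 1813, 1819, 1824, 1830, 1841, 1847, 1852 — 10 in total.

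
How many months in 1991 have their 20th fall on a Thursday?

1

Check the 20th of each month of 1991: Jan 20: Sun, Feb 20: Wed, Mar 20: Wed, Apr 20: Sat, May 20: Mon, Jun 20: Thu, Jul 20: Sat, Aug 20: Tue, Sep 20: Fri, Oct 20: Sun, Nov 20: Wed, Dec 20: Fri.
Thursday occurs in June — 1 month.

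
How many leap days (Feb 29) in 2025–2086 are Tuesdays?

Leap years in 2025–2086: 15 of them.
Feb 29 weekday advances by 5 (mod 7) from one leap year to the next four years later (or differs when a century non-leap intervenes).
Leap-day weekdays: 2028:Tue✓ 2032:Sun 2036:Fri 2040:Wed 2044:Mon 2048:Sat 2052:Thu 2056:Tue✓ 2060:Sun 2064:Fri 2068:Wed 2072:Mon 2076:Sat 2080:Thu 2084:Tue✓
Tuesday: 2028, 2056, 2084 → 3.

3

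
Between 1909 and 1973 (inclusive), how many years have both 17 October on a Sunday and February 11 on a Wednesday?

2

Check each year's weekday for 17 October and February 11:
  1909: Sun/Thu  1910: Mon/Fri  1911: Tue/Sat  1912: Thu/Sun  1913: Fri/Tue  1914: Sat/Wed  1915: Sun/Thu  1916: Tue/Fri  1917: Wed/Sun  1918: Thu/Mon  1919: Fri/Tue  1920: Sun/Wed ✓  1921: Mon/Fri  1922: Tue/Sat  …(37 more)…  1960: Mon/Thu  1961: Tue/Sat  1962: Wed/Sun  1963: Thu/Mon  1964: Sat/Tue  1965: Sun/Thu  1966: Mon/Fri  1967: Tue/Sat  1968: Thu/Sun  1969: Fri/Tue  1970: Sat/Wed  1971: Sun/Thu  1972: Tue/Fri  1973: Wed/Sun
Both conditions hold in: 1920, 1948 — 2.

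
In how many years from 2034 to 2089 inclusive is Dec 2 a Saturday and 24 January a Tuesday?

6

Check each year's weekday for Dec 2 and 24 January:
  2034: Sat/Tue ✓  2035: Sun/Wed  2036: Tue/Thu  2037: Wed/Sat  2038: Thu/Sun  2039: Fri/Mon  2040: Sun/Tue  2041: Mon/Thu  2042: Tue/Fri  2043: Wed/Sat  2044: Fri/Sun  2045: Sat/Tue ✓  2046: Sun/Wed  2047: Mon/Thu  …(28 more)…  2076: Wed/Fri  2077: Thu/Sun  2078: Fri/Mon  2079: Sat/Tue ✓  2080: Mon/Wed  2081: Tue/Fri  2082: Wed/Sat  2083: Thu/Sun  2084: Sat/Mon  2085: Sun/Wed  2086: Mon/Thu  2087: Tue/Fri  2088: Thu/Sat  2089: Fri/Mon
Both conditions hold in: 2034, 2045, 2051, 2062, 2073, 2079 — 6.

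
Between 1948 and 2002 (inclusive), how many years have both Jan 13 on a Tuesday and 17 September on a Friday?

Check each year's weekday for Jan 13 and 17 September:
  1948: Tue/Fri ✓  1949: Thu/Sat  1950: Fri/Sun  1951: Sat/Mon  1952: Sun/Wed  1953: Tue/Thu  1954: Wed/Fri  1955: Thu/Sat  1956: Fri/Mon  1957: Sun/Tue  1958: Mon/Wed  1959: Tue/Thu  1960: Wed/Sat  1961: Fri/Sun  …(27 more)…  1989: Fri/Sun  1990: Sat/Mon  1991: Sun/Tue  1992: Mon/Thu  1993: Wed/Fri  1994: Thu/Sat  1995: Fri/Sun  1996: Sat/Tue  1997: Mon/Wed  1998: Tue/Thu  1999: Wed/Fri  2000: Thu/Sun  2001: Sat/Mon  2002: Sun/Tue
Both conditions hold in: 1948, 1976 — 2.

2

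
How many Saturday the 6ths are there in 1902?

2

Check the 6th of each month of 1902: Jan 6: Mon, Feb 6: Thu, Mar 6: Thu, Apr 6: Sun, May 6: Tue, Jun 6: Fri, Jul 6: Sun, Aug 6: Wed, Sep 6: Sat, Oct 6: Mon, Nov 6: Thu, Dec 6: Sat.
Saturday occurs in September, December — 2 months.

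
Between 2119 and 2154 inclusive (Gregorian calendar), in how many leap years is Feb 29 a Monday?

1

Leap years in 2119–2154: 9 of them.
Feb 29 weekday advances by 5 (mod 7) from one leap year to the next four years later (or differs when a century non-leap intervenes).
Leap-day weekdays: 2120:Thu 2124:Tue 2128:Sun 2132:Fri 2136:Wed 2140:Mon✓ 2144:Sat 2148:Thu 2152:Tue
Monday: 2140 → 1.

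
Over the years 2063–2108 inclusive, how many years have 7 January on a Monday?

Track 7 January's weekday year by year (advancing +1, or +2 across a Feb 29):
  2063: Sun  2064: Mon (+1) ✓  2065: Wed (+2)  2066: Thu (+1)  2067: Fri (+1)
  2068: Sat (+1)  2069: Mon (+2) ✓  2070: Tue (+1)  2071: Wed (+1)  2072: Thu (+1)
  2073: Sat (+2)  2074: Sun (+1)  2075: Mon (+1) ✓  2076: Tue (+1)  … (18 more years) …
  2095: Fri (+1)  2096: Sat (+1)  2097: Mon (+2) ✓  2098: Tue (+1)  2099: Wed (+1)
  2100: Thu (+1)  2101: Fri (+1)  2102: Sat (+1)  2103: Sun (+1)  2104: Mon (+1) ✓
  2105: Wed (+2)  2106: Thu (+1)  2107: Fri (+1)  2108: Sat (+1)
Monday years: 2064, 2069, 2075, 2086, 2092, 2097, 2104 — 7 in total.

7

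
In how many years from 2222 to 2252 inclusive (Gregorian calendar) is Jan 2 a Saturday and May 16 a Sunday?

3

Check each year's weekday for Jan 2 and May 16:
  2222: Wed/Thu  2223: Thu/Fri  2224: Fri/Sun  2225: Sun/Mon  2226: Mon/Tue  2227: Tue/Wed  2228: Wed/Fri  2229: Fri/Sat  2230: Sat/Sun ✓  2231: Sun/Mon  2232: Mon/Wed  2233: Wed/Thu  2234: Thu/Fri  2235: Fri/Sat  …(3 more)…  2239: Wed/Thu  2240: Thu/Sat  2241: Sat/Sun ✓  2242: Sun/Mon  2243: Mon/Tue  2244: Tue/Thu  2245: Thu/Fri  2246: Fri/Sat  2247: Sat/Sun ✓  2248: Sun/Tue  2249: Tue/Wed  2250: Wed/Thu  2251: Thu/Fri  2252: Fri/Sun
Both conditions hold in: 2230, 2241, 2247 — 3.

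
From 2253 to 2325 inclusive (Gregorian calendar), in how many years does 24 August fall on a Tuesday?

Track 24 August's weekday year by year (advancing +1, or +2 across a Feb 29):
  2253: Wed  2254: Thu (+1)  2255: Fri (+1)  2256: Sun (+2)  2257: Mon (+1)
  2258: Tue (+1) ✓  2259: Wed (+1)  2260: Fri (+2)  2261: Sat (+1)  2262: Sun (+1)
  2263: Mon (+1)  2264: Wed (+2)  2265: Thu (+1)  2266: Fri (+1)  … (45 more years) …
  2312: Sat (+2)  2313: Sun (+1)  2314: Mon (+1)  2315: Tue (+1) ✓  2316: Thu (+2)
  2317: Fri (+1)  2318: Sat (+1)  2319: Sun (+1)  2320: Tue (+2) ✓  2321: Wed (+1)
  2322: Thu (+1)  2323: Fri (+1)  2324: Sun (+2)  2325: Mon (+1)
Tuesday years: 2258, 2269, 2275, 2280, 2286, 2297, 2309, 2315, 2320 — 9 in total.

9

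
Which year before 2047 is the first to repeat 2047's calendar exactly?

2041

Two years share a calendar iff Jan 1 falls on the same weekday and both are leap or both are common. 2047: Jan 1 is Tuesday, common year.
2046: Jan 1 Monday, common
2045: Jan 1 Sunday, common
2044: Jan 1 Friday, leap
2043: Jan 1 Thursday, common
2042: Jan 1 Wednesday, common
2041: Jan 1 Tuesday, common
2041 matches on both conditions.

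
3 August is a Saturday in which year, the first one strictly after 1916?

From one year to the next, a fixed date's weekday advances by 1, or by 2 when a Feb 29 lies between the two dates.
1916: August 3 is Thursday.
1917: Friday (+1)
1918: Saturday (+1)
3 August falls on a Saturday in 1918.

1918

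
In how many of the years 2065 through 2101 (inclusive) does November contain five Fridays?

November has 30 days; it has five Fridays when Friday falls among the first (month-length − 28) days — i.e. when November 1 is one of Friday/Thursday.
November 1 by year: 2065:Sun 2066:Mon 2067:Tue 2068:Thu✓ 2069:Fri✓ 2070:Sat 2071:Sun 2072:Tue 2073:Wed 2074:Thu✓ 2075:Fri✓ 2076:Sun 2077:Mon 2078:Tue 2079:Wed …(7 more)… 2087:Sat 2088:Mon 2089:Tue 2090:Wed 2091:Thu✓ 2092:Sat 2093:Sun 2094:Mon 2095:Tue 2096:Thu✓ 2097:Fri✓ 2098:Sat 2099:Sun 2100:Mon 2101:Tue
Years with five Fridays: 2068, 2069, 2074, 2075, 2080, 2085, 2086, 2091, 2096, 2097 → 10.

10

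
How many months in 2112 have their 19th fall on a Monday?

2

Check the 19th of each month of 2112: Jan 19: Tue, Feb 19: Fri, Mar 19: Sat, Apr 19: Tue, May 19: Thu, Jun 19: Sun, Jul 19: Tue, Aug 19: Fri, Sep 19: Mon, Oct 19: Wed, Nov 19: Sat, Dec 19: Mon.
Monday occurs in September, December — 2 months.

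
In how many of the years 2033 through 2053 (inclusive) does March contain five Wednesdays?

March has 31 days; it has five Wednesdays when Wednesday falls among the first (month-length − 28) days — i.e. when March 1 is one of Wednesday/Tuesday/Monday.
March 1 by year: 2033:Tue✓ 2034:Wed✓ 2035:Thu 2036:Sat 2037:Sun 2038:Mon✓ 2039:Tue✓ 2040:Thu 2041:Fri 2042:Sat 2043:Sun 2044:Tue✓ 2045:Wed✓ 2046:Thu 2047:Fri 2048:Sun 2049:Mon✓ 2050:Tue✓ 2051:Wed✓ 2052:Fri 2053:Sat
Years with five Wednesdays: 2033, 2034, 2038, 2039, 2044, 2045, 2049, 2050, 2051 → 9.

9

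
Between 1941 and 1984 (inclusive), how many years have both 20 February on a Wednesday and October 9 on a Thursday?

Check each year's weekday for 20 February and October 9:
  1941: Thu/Thu  1942: Fri/Fri  1943: Sat/Sat  1944: Sun/Mon  1945: Tue/Tue  1946: Wed/Wed  1947: Thu/Thu  1948: Fri/Sat  1949: Sun/Sun  1950: Mon/Mon  1951: Tue/Tue  1952: Wed/Thu ✓  1953: Fri/Fri  1954: Sat/Sat  …(16 more)…  1971: Sat/Sat  1972: Sun/Mon  1973: Tue/Tue  1974: Wed/Wed  1975: Thu/Thu  1976: Fri/Sat  1977: Sun/Sun  1978: Mon/Mon  1979: Tue/Tue  1980: Wed/Thu ✓  1981: Fri/Fri  1982: Sat/Sat  1983: Sun/Sun  1984: Mon/Tue
Both conditions hold in: 1952, 1980 — 2.

2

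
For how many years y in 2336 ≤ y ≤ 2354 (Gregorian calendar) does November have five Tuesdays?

6

November has 30 days; it has five Tuesdays when Tuesday falls among the first (month-length − 28) days — i.e. when November 1 is one of Tuesday/Monday.
November 1 by year: 2336:Sun 2337:Mon✓ 2338:Tue✓ 2339:Wed 2340:Fri 2341:Sat 2342:Sun 2343:Mon✓ 2344:Wed 2345:Thu 2346:Fri 2347:Sat 2348:Mon✓ 2349:Tue✓ 2350:Wed 2351:Thu 2352:Sat 2353:Sun 2354:Mon✓
Years with five Tuesdays: 2337, 2338, 2343, 2348, 2349, 2354 → 6.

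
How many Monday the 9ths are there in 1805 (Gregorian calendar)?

2

Check the 9th of each month of 1805: Jan 9: Wed, Feb 9: Sat, Mar 9: Sat, Apr 9: Tue, May 9: Thu, Jun 9: Sun, Jul 9: Tue, Aug 9: Fri, Sep 9: Mon, Oct 9: Wed, Nov 9: Sat, Dec 9: Mon.
Monday occurs in September, December — 2 months.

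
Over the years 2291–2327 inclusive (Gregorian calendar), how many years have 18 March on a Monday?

Track 18 March's weekday year by year (advancing +1, or +2 across a Feb 29):
  2291: Wed  2292: Fri (+2)  2293: Sat (+1)  2294: Sun (+1)  2295: Mon (+1) ✓
  2296: Wed (+2)  2297: Thu (+1)  2298: Fri (+1)  2299: Sat (+1)  2300: Sun (+1)
  2301: Mon (+1) ✓  2302: Tue (+1)  2303: Wed (+1)  2304: Fri (+2)  … (9 more years) …
  2314: Wed (+1)  2315: Thu (+1)  2316: Sat (+2)  2317: Sun (+1)  2318: Mon (+1) ✓
  2319: Tue (+1)  2320: Thu (+2)  2321: Fri (+1)  2322: Sat (+1)  2323: Sun (+1)
  2324: Tue (+2)  2325: Wed (+1)  2326: Thu (+1)  2327: Fri (+1)
Monday years: 2295, 2301, 2307, 2312, 2318 — 5 in total.

5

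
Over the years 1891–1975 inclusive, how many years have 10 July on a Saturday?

Track 10 July's weekday year by year (advancing +1, or +2 across a Feb 29):
  1891: Fri  1892: Sun (+2)  1893: Mon (+1)  1894: Tue (+1)  1895: Wed (+1)
  1896: Fri (+2)  1897: Sat (+1) ✓  1898: Sun (+1)  1899: Mon (+1)  1900: Tue (+1)
  1901: Wed (+1)  1902: Thu (+1)  1903: Fri (+1)  1904: Sun (+2)  … (57 more years) …
  1962: Tue (+1)  1963: Wed (+1)  1964: Fri (+2)  1965: Sat (+1) ✓  1966: Sun (+1)
  1967: Mon (+1)  1968: Wed (+2)  1969: Thu (+1)  1970: Fri (+1)  1971: Sat (+1) ✓
  1972: Mon (+2)  1973: Tue (+1)  1974: Wed (+1)  1975: Thu (+1)
Saturday years: 1897, 1909, 1915, 1920, 1926, 1937, 1943, 1948, 1954, 1965, 1971 — 11 in total.

11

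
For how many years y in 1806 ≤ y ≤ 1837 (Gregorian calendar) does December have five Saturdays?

December has 31 days; it has five Saturdays when Saturday falls among the first (month-length − 28) days — i.e. when December 1 is one of Saturday/Friday/Thursday.
December 1 by year: 1806:Mon 1807:Tue 1808:Thu✓ 1809:Fri✓ 1810:Sat✓ 1811:Sun 1812:Tue 1813:Wed 1814:Thu✓ 1815:Fri✓ 1816:Sun 1817:Mon 1818:Tue 1819:Wed 1820:Fri✓ 1821:Sat✓ 1822:Sun 1823:Mon 1824:Wed 1825:Thu✓ 1826:Fri✓ 1827:Sat✓ 1828:Mon 1829:Tue 1830:Wed 1831:Thu✓ 1832:Sat✓ 1833:Sun 1834:Mon 1835:Tue 1836:Thu✓ 1837:Fri✓
Years with five Saturdays: 1808, 1809, 1810, 1814, 1815, 1820, 1821, 1825, 1826, 1827, 1831, 1832, 1836, 1837 → 14.

14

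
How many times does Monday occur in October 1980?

October 1980 has 31 days and begins on Wednesday.
The first Monday is October 6.
Mondays fall on 6, 13, 20, 27 — that's 4.

4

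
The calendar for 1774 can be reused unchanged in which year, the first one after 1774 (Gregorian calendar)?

1785

Two years share a calendar iff Jan 1 falls on the same weekday and both are leap or both are common. 1774: Jan 1 is Saturday, common year.
1775: Jan 1 Sunday, common
1776: Jan 1 Monday, leap
1777: Jan 1 Wednesday, common
1778: Jan 1 Thursday, common
1779: Jan 1 Friday, common
1780: Jan 1 Saturday, leap
1781: Jan 1 Monday, common
1782: Jan 1 Tuesday, common
1783: Jan 1 Wednesday, common
1784: Jan 1 Thursday, leap
1785: Jan 1 Saturday, common
1785 matches on both conditions.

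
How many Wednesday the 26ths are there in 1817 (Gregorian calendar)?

Check the 26th of each month of 1817: Jan 26: Sun, Feb 26: Wed, Mar 26: Wed, Apr 26: Sat, May 26: Mon, Jun 26: Thu, Jul 26: Sat, Aug 26: Tue, Sep 26: Fri, Oct 26: Sun, Nov 26: Wed, Dec 26: Fri.
Wednesday occurs in February, March, November — 3 months.

3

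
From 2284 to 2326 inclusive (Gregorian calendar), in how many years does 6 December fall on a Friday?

6

Track 6 December's weekday year by year (advancing +1, or +2 across a Feb 29):
  2284: Sat  2285: Sun (+1)  2286: Mon (+1)  2287: Tue (+1)  2288: Thu (+2)
  2289: Fri (+1) ✓  2290: Sat (+1)  2291: Sun (+1)  2292: Tue (+2)  2293: Wed (+1)
  2294: Thu (+1)  2295: Fri (+1) ✓  2296: Sun (+2)  2297: Mon (+1)  … (15 more years) …
  2313: Sat (+1)  2314: Sun (+1)  2315: Mon (+1)  2316: Wed (+2)  2317: Thu (+1)
  2318: Fri (+1) ✓  2319: Sat (+1)  2320: Mon (+2)  2321: Tue (+1)  2322: Wed (+1)
  2323: Thu (+1)  2324: Sat (+2)  2325: Sun (+1)  2326: Mon (+1)
Friday years: 2289, 2295, 2301, 2307, 2312, 2318 — 6 in total.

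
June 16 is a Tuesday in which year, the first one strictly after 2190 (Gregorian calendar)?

From one year to the next, a fixed date's weekday advances by 1, or by 2 when a Feb 29 lies between the two dates.
2190: June 16 is Wednesday.
2191: Thursday (+1)
2192: Saturday (+2)
2193: Sunday (+1)
2194: Monday (+1)
2195: Tuesday (+1)
June 16 falls on a Tuesday in 2195.

2195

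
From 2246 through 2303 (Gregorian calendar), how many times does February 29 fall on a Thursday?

Leap years in 2246–2303: 13 of them.
Feb 29 weekday advances by 5 (mod 7) from one leap year to the next four years later (or differs when a century non-leap intervenes).
Leap-day weekdays: 2248:Tue 2252:Sun 2256:Fri 2260:Wed 2264:Mon 2268:Sat 2272:Thu✓ 2276:Tue 2280:Sun 2284:Fri 2288:Wed 2292:Mon 2296:Sat
Thursday: 2272 → 1.

1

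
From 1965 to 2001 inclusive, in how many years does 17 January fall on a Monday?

Track 17 January's weekday year by year (advancing +1, or +2 across a Feb 29):
  1965: Sun  1966: Mon (+1) ✓  1967: Tue (+1)  1968: Wed (+1)  1969: Fri (+2)
  1970: Sat (+1)  1971: Sun (+1)  1972: Mon (+1) ✓  1973: Wed (+2)  1974: Thu (+1)
  1975: Fri (+1)  1976: Sat (+1)  1977: Mon (+2) ✓  1978: Tue (+1)  … (9 more years) …
  1988: Sun (+1)  1989: Tue (+2)  1990: Wed (+1)  1991: Thu (+1)  1992: Fri (+1)
  1993: Sun (+2)  1994: Mon (+1) ✓  1995: Tue (+1)  1996: Wed (+1)  1997: Fri (+2)
  1998: Sat (+1)  1999: Sun (+1)  2000: Mon (+1) ✓  2001: Wed (+2)
Monday years: 1966, 1972, 1977, 1983, 1994, 2000 — 6 in total.

6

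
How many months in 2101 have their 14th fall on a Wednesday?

Check the 14th of each month of 2101: Jan 14: Fri, Feb 14: Mon, Mar 14: Mon, Apr 14: Thu, May 14: Sat, Jun 14: Tue, Jul 14: Thu, Aug 14: Sun, Sep 14: Wed, Oct 14: Fri, Nov 14: Mon, Dec 14: Wed.
Wednesday occurs in September, December — 2 months.

2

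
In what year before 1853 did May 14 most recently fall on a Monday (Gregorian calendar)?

1849

From one year to the next, a fixed date's weekday advances by 1, or by 2 when a Feb 29 lies between the two dates.
1853: May 14 is Saturday.
1852: Friday (−1)
1851: Wednesday (−2)
1850: Tuesday (−1)
1849: Monday (−1)
May 14 falls on a Monday in 1849.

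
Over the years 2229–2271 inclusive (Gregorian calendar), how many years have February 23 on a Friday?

Track February 23's weekday year by year (advancing +1, or +2 across a Feb 29):
  2229: Mon  2230: Tue (+1)  2231: Wed (+1)  2232: Thu (+1)  2233: Sat (+2)
  2234: Sun (+1)  2235: Mon (+1)  2236: Tue (+1)  2237: Thu (+2)  2238: Fri (+1) ✓
  2239: Sat (+1)  2240: Sun (+1)  2241: Tue (+2)  2242: Wed (+1)  … (15 more years) …
  2258: Tue (+1)  2259: Wed (+1)  2260: Thu (+1)  2261: Sat (+2)  2262: Sun (+1)
  2263: Mon (+1)  2264: Tue (+1)  2265: Thu (+2)  2266: Fri (+1) ✓  2267: Sat (+1)
  2268: Sun (+1)  2269: Tue (+2)  2270: Wed (+1)  2271: Thu (+1)
Friday years: 2238, 2244, 2249, 2255, 2266 — 5 in total.

5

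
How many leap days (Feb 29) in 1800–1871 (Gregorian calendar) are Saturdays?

Leap years in 1800–1871: 17 of them.
Feb 29 weekday advances by 5 (mod 7) from one leap year to the next four years later (or differs when a century non-leap intervenes).
Leap-day weekdays: 1804:Wed 1808:Mon 1812:Sat✓ 1816:Thu 1820:Tue 1824:Sun 1828:Fri 1832:Wed 1836:Mon 1840:Sat✓ 1844:Thu 1848:Tue 1852:Sun 1856:Fri 1860:Wed 1864:Mon 1868:Sat✓
Saturday: 1812, 1840, 1868 → 3.

3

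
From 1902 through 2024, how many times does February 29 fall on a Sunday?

Leap years in 1902–2024: 31 of them.
Feb 29 weekday advances by 5 (mod 7) from one leap year to the next four years later (or differs when a century non-leap intervenes).
Leap-day weekdays: 1904:Mon 1908:Sat 1912:Thu 1916:Tue 1920:Sun✓ 1924:Fri 1928:Wed 1932:Mon 1936:Sat 1940:Thu 1944:Tue 1948:Sun✓ 1952:Fri …(5 more)… 1976:Sun✓ 1980:Fri 1984:Wed 1988:Mon 1992:Sat 1996:Thu 2000:Tue 2004:Sun✓ 2008:Fri 2012:Wed 2016:Mon 2020:Sat 2024:Thu
Sunday: 1920, 1948, 1976, 2004 → 4.

4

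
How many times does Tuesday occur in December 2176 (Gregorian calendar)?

5

December 2176 has 31 days and begins on Sunday.
The first Tuesday is December 3.
Tuesdays fall on 3, 10, 17, 24, 31 — that's 5.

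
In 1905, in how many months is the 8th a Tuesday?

1

Check the 8th of each month of 1905: Jan 8: Sun, Feb 8: Wed, Mar 8: Wed, Apr 8: Sat, May 8: Mon, Jun 8: Thu, Jul 8: Sat, Aug 8: Tue, Sep 8: Fri, Oct 8: Sun, Nov 8: Wed, Dec 8: Fri.
Tuesday occurs in August — 1 month.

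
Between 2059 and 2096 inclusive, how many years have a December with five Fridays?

17

December has 31 days; it has five Fridays when Friday falls among the first (month-length − 28) days — i.e. when December 1 is one of Friday/Thursday/Wednesday.
December 1 by year: 2059:Mon 2060:Wed✓ 2061:Thu✓ 2062:Fri✓ 2063:Sat 2064:Mon 2065:Tue 2066:Wed✓ 2067:Thu✓ 2068:Sat 2069:Sun 2070:Mon 2071:Tue 2072:Thu✓ 2073:Fri✓ …(8 more)… 2082:Tue 2083:Wed✓ 2084:Fri✓ 2085:Sat 2086:Sun 2087:Mon 2088:Wed✓ 2089:Thu✓ 2090:Fri✓ 2091:Sat 2092:Mon 2093:Tue 2094:Wed✓ 2095:Thu✓ 2096:Sat
Years with five Fridays: 2060, 2061, 2062, 2066, 2067, 2072, 2073, 2077, 2078, 2079, 2083, 2084, 2088, 2089, 2090, 2094, 2095 → 17.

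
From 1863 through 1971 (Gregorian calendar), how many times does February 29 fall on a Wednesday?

Leap years in 1863–1971: 26 of them.
Feb 29 weekday advances by 5 (mod 7) from one leap year to the next four years later (or differs when a century non-leap intervenes).
Leap-day weekdays: 1864:Mon 1868:Sat 1872:Thu 1876:Tue 1880:Sun 1884:Fri 1888:Wed✓ 1892:Mon 1896:Sat 1904:Mon 1908:Sat 1912:Thu 1916:Tue 1920:Sun 1924:Fri 1928:Wed✓ 1932:Mon 1936:Sat 1940:Thu 1944:Tue 1948:Sun 1952:Fri 1956:Wed✓ 1960:Mon 1964:Sat 1968:Thu
Wednesday: 1888, 1928, 1956 → 3.

3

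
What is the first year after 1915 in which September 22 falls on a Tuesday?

From one year to the next, a fixed date's weekday advances by 1, or by 2 when a Feb 29 lies between the two dates.
1915: September 22 is Wednesday.
1916: Friday (+2)
1917: Saturday (+1)
1918: Sunday (+1)
1919: Monday (+1)
1920: Wednesday (+2)
1921: Thursday (+1)
1922: Friday (+1)
1923: Saturday (+1)
1924: Monday (+2)
1925: Tuesday (+1)
September 22 falls on a Tuesday in 1925.

1925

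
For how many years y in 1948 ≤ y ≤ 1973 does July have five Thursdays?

July has 31 days; it has five Thursdays when Thursday falls among the first (month-length − 28) days — i.e. when July 1 is one of Thursday/Wednesday/Tuesday.
July 1 by year: 1948:Thu✓ 1949:Fri 1950:Sat 1951:Sun 1952:Tue✓ 1953:Wed✓ 1954:Thu✓ 1955:Fri 1956:Sun 1957:Mon 1958:Tue✓ 1959:Wed✓ 1960:Fri 1961:Sat 1962:Sun 1963:Mon 1964:Wed✓ 1965:Thu✓ 1966:Fri 1967:Sat 1968:Mon 1969:Tue✓ 1970:Wed✓ 1971:Thu✓ 1972:Sat 1973:Sun
Years with five Thursdays: 1948, 1952, 1953, 1954, 1958, 1959, 1964, 1965, 1969, 1970, 1971 → 11.

11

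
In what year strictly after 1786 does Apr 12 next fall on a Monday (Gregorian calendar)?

1790

From one year to the next, a fixed date's weekday advances by 1, or by 2 when a Feb 29 lies between the two dates.
1786: April 12 is Wednesday.
1787: Thursday (+1)
1788: Saturday (+2)
1789: Sunday (+1)
1790: Monday (+1)
Apr 12 falls on a Monday in 1790.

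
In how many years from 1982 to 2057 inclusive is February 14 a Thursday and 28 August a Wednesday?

Check each year's weekday for February 14 and 28 August:
  1982: Sun/Sat  1983: Mon/Sun  1984: Tue/Tue  1985: Thu/Wed ✓  1986: Fri/Thu  1987: Sat/Fri  1988: Sun/Sun  1989: Tue/Mon  1990: Wed/Tue  1991: Thu/Wed ✓  1992: Fri/Fri  1993: Sun/Sat  1994: Mon/Sun  1995: Tue/Mon  …(48 more)…  2044: Sun/Sun  2045: Tue/Mon  2046: Wed/Tue  2047: Thu/Wed ✓  2048: Fri/Fri  2049: Sun/Sat  2050: Mon/Sun  2051: Tue/Mon  2052: Wed/Wed  2053: Fri/Thu  2054: Sat/Fri  2055: Sun/Sat  2056: Mon/Mon  2057: Wed/Tue
Both conditions hold in: 1985, 1991, 2002, 2013, 2019, 2030, 2041, 2047 — 8.

8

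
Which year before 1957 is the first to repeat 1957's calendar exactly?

Two years share a calendar iff Jan 1 falls on the same weekday and both are leap or both are common. 1957: Jan 1 is Tuesday, common year.
1956: Jan 1 Sunday, leap
1955: Jan 1 Saturday, common
1954: Jan 1 Friday, common
1953: Jan 1 Thursday, common
1952: Jan 1 Tuesday, leap
1951: Jan 1 Monday, common
1950: Jan 1 Sunday, common
1949: Jan 1 Saturday, common
1948: Jan 1 Thursday, leap
1947: Jan 1 Wednesday, common
1946: Jan 1 Tuesday, common
1946 matches on both conditions.

1946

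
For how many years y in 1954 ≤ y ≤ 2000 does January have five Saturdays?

January has 31 days; it has five Saturdays when Saturday falls among the first (month-length − 28) days — i.e. when January 1 is one of Saturday/Friday/Thursday.
January 1 by year: 1954:Fri✓ 1955:Sat✓ 1956:Sun 1957:Tue 1958:Wed 1959:Thu✓ 1960:Fri✓ 1961:Sun 1962:Mon 1963:Tue 1964:Wed 1965:Fri✓ 1966:Sat✓ 1967:Sun 1968:Mon …(17 more)… 1986:Wed 1987:Thu✓ 1988:Fri✓ 1989:Sun 1990:Mon 1991:Tue 1992:Wed 1993:Fri✓ 1994:Sat✓ 1995:Sun 1996:Mon 1997:Wed 1998:Thu✓ 1999:Fri✓ 2000:Sat✓
Years with five Saturdays: 1954, 1955, 1959, 1960, 1965, 1966, 1970, 1971, 1972, 1976, 1977, 1981, 1982, 1983, 1987, 1988, 1993, 1994, 1998, 1999, 2000 → 21.

21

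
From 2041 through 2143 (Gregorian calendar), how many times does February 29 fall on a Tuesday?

3

Leap years in 2041–2143: 24 of them.
Feb 29 weekday advances by 5 (mod 7) from one leap year to the next four years later (or differs when a century non-leap intervenes).
Leap-day weekdays: 2044:Mon 2048:Sat 2052:Thu 2056:Tue✓ 2060:Sun 2064:Fri 2068:Wed 2072:Mon 2076:Sat 2080:Thu 2084:Tue✓ 2088:Sun 2092:Fri 2096:Wed 2104:Fri 2108:Wed 2112:Mon 2116:Sat 2120:Thu 2124:Tue✓ 2128:Sun 2132:Fri 2136:Wed 2140:Mon
Tuesday: 2056, 2084, 2124 → 3.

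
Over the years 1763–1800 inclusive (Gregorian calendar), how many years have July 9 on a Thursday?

5

Track July 9's weekday year by year (advancing +1, or +2 across a Feb 29):
  1763: Sat  1764: Mon (+2)  1765: Tue (+1)  1766: Wed (+1)  1767: Thu (+1) ✓
  1768: Sat (+2)  1769: Sun (+1)  1770: Mon (+1)  1771: Tue (+1)  1772: Thu (+2) ✓
  1773: Fri (+1)  1774: Sat (+1)  1775: Sun (+1)  1776: Tue (+2)  … (10 more years) …
  1787: Mon (+1)  1788: Wed (+2)  1789: Thu (+1) ✓  1790: Fri (+1)  1791: Sat (+1)
  1792: Mon (+2)  1793: Tue (+1)  1794: Wed (+1)  1795: Thu (+1) ✓  1796: Sat (+2)
  1797: Sun (+1)  1798: Mon (+1)  1799: Tue (+1)  1800: Wed (+1)
Thursday years: 1767, 1772, 1778, 1789, 1795 — 5 in total.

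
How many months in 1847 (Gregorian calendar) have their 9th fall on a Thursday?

2

Check the 9th of each month of 1847: Jan 9: Sat, Feb 9: Tue, Mar 9: Tue, Apr 9: Fri, May 9: Sun, Jun 9: Wed, Jul 9: Fri, Aug 9: Mon, Sep 9: Thu, Oct 9: Sat, Nov 9: Tue, Dec 9: Thu.
Thursday occurs in September, December — 2 months.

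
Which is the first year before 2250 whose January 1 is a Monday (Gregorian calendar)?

Jan 1 advances by 2 weekdays after a leap year and by 1 after a common year.
2250: Jan 1 is Tuesday.
2249: Monday
2249 begins on a Monday

2249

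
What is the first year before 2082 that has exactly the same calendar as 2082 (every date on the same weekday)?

Two years share a calendar iff Jan 1 falls on the same weekday and both are leap or both are common. 2082: Jan 1 is Thursday, common year.
2081: Jan 1 Wednesday, common
2080: Jan 1 Monday, leap
2079: Jan 1 Sunday, common
2078: Jan 1 Saturday, common
2077: Jan 1 Friday, common
2076: Jan 1 Wednesday, leap
2075: Jan 1 Tuesday, common
2074: Jan 1 Monday, common
2073: Jan 1 Sunday, common
2072: Jan 1 Friday, leap
2071: Jan 1 Thursday, common
2071 matches on both conditions.

2071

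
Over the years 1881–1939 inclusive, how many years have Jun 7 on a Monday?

Track Jun 7's weekday year by year (advancing +1, or +2 across a Feb 29):
  1881: Tue  1882: Wed (+1)  1883: Thu (+1)  1884: Sat (+2)  1885: Sun (+1)
  1886: Mon (+1) ✓  1887: Tue (+1)  1888: Thu (+2)  1889: Fri (+1)  1890: Sat (+1)
  1891: Sun (+1)  1892: Tue (+2)  1893: Wed (+1)  1894: Thu (+1)  … (31 more years) …
  1926: Mon (+1) ✓  1927: Tue (+1)  1928: Thu (+2)  1929: Fri (+1)  1930: Sat (+1)
  1931: Sun (+1)  1932: Tue (+2)  1933: Wed (+1)  1934: Thu (+1)  1935: Fri (+1)
  1936: Sun (+2)  1937: Mon (+1) ✓  1938: Tue (+1)  1939: Wed (+1)
Monday years: 1886, 1897, 1909, 1915, 1920, 1926, 1937 — 7 in total.

7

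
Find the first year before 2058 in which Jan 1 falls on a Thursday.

2054

Jan 1 advances by 2 weekdays after a leap year and by 1 after a common year.
2058: Jan 1 is Tuesday.
2057: Monday
2056: Saturday (leap)
2055: Friday
2054: Thursday
2054 begins on a Thursday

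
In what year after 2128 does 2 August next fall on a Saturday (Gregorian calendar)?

2132

From one year to the next, a fixed date's weekday advances by 1, or by 2 when a Feb 29 lies between the two dates.
2128: August 2 is Monday.
2129: Tuesday (+1)
2130: Wednesday (+1)
2131: Thursday (+1)
2132: Saturday (+2)
2 August falls on a Saturday in 2132.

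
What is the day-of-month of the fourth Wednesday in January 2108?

25

January 1, 2108 is a Sunday, so the first Wednesday is the 4th.
The fourth Wednesday is 4 + 21 = 25.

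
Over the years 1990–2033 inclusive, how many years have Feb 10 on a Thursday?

7

Track Feb 10's weekday year by year (advancing +1, or +2 across a Feb 29):
  1990: Sat  1991: Sun (+1)  1992: Mon (+1)  1993: Wed (+2)  1994: Thu (+1) ✓
  1995: Fri (+1)  1996: Sat (+1)  1997: Mon (+2)  1998: Tue (+1)  1999: Wed (+1)
  2000: Thu (+1) ✓  2001: Sat (+2)  2002: Sun (+1)  2003: Mon (+1)  … (16 more years) …
  2020: Mon (+1)  2021: Wed (+2)  2022: Thu (+1) ✓  2023: Fri (+1)  2024: Sat (+1)
  2025: Mon (+2)  2026: Tue (+1)  2027: Wed (+1)  2028: Thu (+1) ✓  2029: Sat (+2)
  2030: Sun (+1)  2031: Mon (+1)  2032: Tue (+1)  2033: Thu (+2) ✓
Thursday years: 1994, 2000, 2005, 2011, 2022, 2028, 2033 — 7 in total.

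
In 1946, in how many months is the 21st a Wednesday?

Check the 21st of each month of 1946: Jan 21: Mon, Feb 21: Thu, Mar 21: Thu, Apr 21: Sun, May 21: Tue, Jun 21: Fri, Jul 21: Sun, Aug 21: Wed, Sep 21: Sat, Oct 21: Mon, Nov 21: Thu, Dec 21: Sat.
Wednesday occurs in August — 1 month.

1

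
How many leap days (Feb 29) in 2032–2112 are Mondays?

3

Leap years in 2032–2112: 20 of them.
Feb 29 weekday advances by 5 (mod 7) from one leap year to the next four years later (or differs when a century non-leap intervenes).
Leap-day weekdays: 2032:Sun 2036:Fri 2040:Wed 2044:Mon✓ 2048:Sat 2052:Thu 2056:Tue 2060:Sun 2064:Fri 2068:Wed 2072:Mon✓ 2076:Sat 2080:Thu 2084:Tue 2088:Sun 2092:Fri 2096:Wed 2104:Fri 2108:Wed 2112:Mon✓
Monday: 2044, 2072, 2112 → 3.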